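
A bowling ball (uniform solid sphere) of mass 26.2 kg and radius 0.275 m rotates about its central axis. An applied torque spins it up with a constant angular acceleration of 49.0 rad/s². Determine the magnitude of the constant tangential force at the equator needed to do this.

F ≈ 141 N

I = (2/5)MR² = (2/5)(26.2)(0.275)² = 0.7926 kg·m².
The required torque is τ = Iα = (0.7926)(49.00) = 38.83 N·m.
A tangential force at the equator gives τ = FR, so F = τ/R = 38.83/0.275 = 141.2 N.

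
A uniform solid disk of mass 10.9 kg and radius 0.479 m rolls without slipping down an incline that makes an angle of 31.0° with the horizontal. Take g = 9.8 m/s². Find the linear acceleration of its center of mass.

a ≈ 3.36 m/s²

Translation along the incline: Mg sinθ − f = Ma.
Rotation about the center: fR = Iα with I = ½MR². No-slip gives a = αR, so f = (I/R²)a = (1/2)M a.
Substituting: Mg sinθ = (1 + 0.5000)Ma, so a = g sinθ/(1 + 0.5000) = (9.8) sin 31.0° / 1.500 = 3.365 m/s².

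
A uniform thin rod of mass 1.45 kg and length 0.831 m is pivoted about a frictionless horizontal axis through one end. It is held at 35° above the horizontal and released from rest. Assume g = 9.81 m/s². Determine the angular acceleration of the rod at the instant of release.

About the pivot, I = (1/3)ML² = (1/3)(1.45)(0.831)² = 0.3338 kg·m².
The weight acts at the center, a distance L/2 = 0.4155 m from the pivot; τ = Mg(L/2) cos 35° = 4.841 N·m.
α = τ/I = 4.841/0.3338 = 14.51 rad/s².
(Equivalently α = (3g/(2L)) cos 35° = 14.51 rad/s².)

α ≈ 14.5 rad/s²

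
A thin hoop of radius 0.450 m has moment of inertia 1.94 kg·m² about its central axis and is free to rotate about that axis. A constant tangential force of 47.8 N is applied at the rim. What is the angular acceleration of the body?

τ = F R = (47.8)(0.450) = 21.51 N·m.
Newton's second law for rotation, τ = Iα, gives α = τ/I = 21.51/1.940 = 11.09 rad/s².

α ≈ 11.1 rad/s²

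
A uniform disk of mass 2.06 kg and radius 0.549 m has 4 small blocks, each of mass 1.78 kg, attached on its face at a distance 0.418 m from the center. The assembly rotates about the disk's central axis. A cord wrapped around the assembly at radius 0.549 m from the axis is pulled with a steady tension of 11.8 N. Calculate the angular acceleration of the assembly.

α ≈ 4.17 rad/s²

I_disk = ½MR² = ½(2.06)(0.549)² = 0.3104 kg·m².
I_blocks = 4·m·r² = 4(1.78)(0.418)² = 1.244 kg·m².
Total I = 1.554 kg·m².
τ = F r = (11.8)(0.549) = 6.478 N·m.
α = τ/I = 6.478/1.554 = 4.167 rad/s².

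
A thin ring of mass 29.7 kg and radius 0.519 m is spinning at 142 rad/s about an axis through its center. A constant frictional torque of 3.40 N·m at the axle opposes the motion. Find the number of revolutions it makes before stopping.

I = MR² = (29.7)(0.519)² = 8.000 kg·m².
The net torque has magnitude 3.40 N·m, opposing ω.
|α| = τ/I = 3.400/8.000 = 0.4250 rad/s² (deceleration).
ω² = ω₀² − 2|α|θ with ω = 0 ⇒ θ = ω₀²/(2|α|) = 23720 rad = 3776 rev.

≈ 3780 revolutions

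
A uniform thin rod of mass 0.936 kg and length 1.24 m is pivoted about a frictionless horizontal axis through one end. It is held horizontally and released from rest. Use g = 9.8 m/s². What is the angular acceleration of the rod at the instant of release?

About the pivot, I = (1/3)ML² = (1/3)(0.936)(1.24)² = 0.4797 kg·m².
The weight acts at the center, a distance L/2 = 0.6200 m from the pivot; τ = Mg(L/2) = 5.687 N·m.
α = τ/I = 5.687/0.4797 = 11.85 rad/s².
(Equivalently α = (3g/(2L)) = 11.85 rad/s².)

α ≈ 11.9 rad/s²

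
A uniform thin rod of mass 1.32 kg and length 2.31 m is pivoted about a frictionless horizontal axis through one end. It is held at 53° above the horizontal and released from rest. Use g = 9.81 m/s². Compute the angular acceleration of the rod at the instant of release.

About the pivot, I = (1/3)ML² = (1/3)(1.32)(2.31)² = 2.348 kg·m².
The weight acts at the center, a distance L/2 = 1.155 m from the pivot; τ = Mg(L/2) cos 53° = 9.001 N·m.
α = τ/I = 9.001/2.348 = 3.834 rad/s².
(Equivalently α = (3g/(2L)) cos 53° = 3.834 rad/s².)

α ≈ 3.83 rad/s²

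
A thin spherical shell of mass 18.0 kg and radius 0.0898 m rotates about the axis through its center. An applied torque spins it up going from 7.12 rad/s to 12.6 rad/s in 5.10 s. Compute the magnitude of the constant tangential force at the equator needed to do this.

F ≈ 1.16 N

I = (2/3)MR² = (2/3)(18.0)(0.0898)² = 0.09677 kg·m².
α = Δω/Δt = (12.6 − 7.12)/5.10 = 1.075 rad/s².
The required torque is τ = Iα = (0.09677)(1.075) = 0.1040 N·m.
A tangential force at the equator gives τ = FR, so F = τ/R = 0.1040/0.0898 = 1.158 N.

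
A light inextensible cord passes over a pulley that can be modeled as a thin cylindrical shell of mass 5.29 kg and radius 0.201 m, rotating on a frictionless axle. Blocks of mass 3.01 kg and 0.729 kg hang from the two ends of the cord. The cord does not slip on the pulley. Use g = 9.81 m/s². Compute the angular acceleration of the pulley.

I = MR² = (5.29)(0.201)² = 0.2137 kg·m².
Heavier block: m₁g − T₁ = m₁a. Lighter block: T₂ − m₂g = m₂a.
Pulley: (T₁ − T₂)R = Iα = I(a/R), so T₁ − T₂ = (I/R²)a = 1·M_p a = 5.290·a.
Adding the three: (m₁ − m₂)g = (m₁ + m₂ + 5.290)a, so a = (3.01 − 0.729)(9.81)/(3.01 + 0.729 + 5.290) = 2.478 m/s².
α = a/R = 2.478/0.201 = 12.33 rad/s².

α ≈ 12.3 rad/s²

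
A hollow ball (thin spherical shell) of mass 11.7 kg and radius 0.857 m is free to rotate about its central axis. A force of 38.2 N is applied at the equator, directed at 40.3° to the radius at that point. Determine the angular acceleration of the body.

I = (2/3)MR² = (2/3)(11.7)(0.857)² = 5.729 kg·m².
Only the tangential component produces torque: τ = F R sinθ = (38.2)(0.857) sin 40.3° = 21.17 N·m.
From τ = Iα: α = 21.17/5.729 = 3.696 rad/s².

α ≈ 3.70 rad/s²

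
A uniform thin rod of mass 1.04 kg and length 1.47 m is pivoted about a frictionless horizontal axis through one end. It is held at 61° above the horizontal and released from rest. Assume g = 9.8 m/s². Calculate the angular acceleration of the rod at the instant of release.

α ≈ 4.85 rad/s²

About the pivot, I = (1/3)ML² = (1/3)(1.04)(1.47)² = 0.7491 kg·m².
The weight acts at the center, a distance L/2 = 0.7350 m from the pivot; τ = Mg(L/2) cos 61° = 3.632 N·m.
α = τ/I = 3.632/0.7491 = 4.848 rad/s².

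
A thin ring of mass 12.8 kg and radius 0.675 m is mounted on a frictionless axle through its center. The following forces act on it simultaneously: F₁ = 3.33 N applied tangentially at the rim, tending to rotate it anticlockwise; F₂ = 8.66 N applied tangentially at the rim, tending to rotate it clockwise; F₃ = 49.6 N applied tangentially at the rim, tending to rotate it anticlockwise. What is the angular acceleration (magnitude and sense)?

α ≈ 5.12 rad/s², anticlockwise

I = MR² = (12.8)(0.675)² = 5.832 kg·m².
Taking anticlockwise as positive: τ₁ = +(3.33)(0.675) = +2.248 N·m; τ₂ = −(8.66)(0.675) = −5.846 N·m; τ₃ = +(49.6)(0.675) = +33.48 N·m.
Net torque τ = 29.88 N·m.
α = τ/I = 29.88/5.832 = 5.124 rad/s².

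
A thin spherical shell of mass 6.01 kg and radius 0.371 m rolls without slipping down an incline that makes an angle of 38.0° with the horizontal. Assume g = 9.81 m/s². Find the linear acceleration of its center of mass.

a ≈ 3.62 m/s²

Translation along the incline: Mg sinθ − f = Ma.
Rotation about the center: fR = Iα with I = (2/3)MR². No-slip gives a = αR, so f = (I/R²)a = (2/3)M a.
Substituting: Mg sinθ = (1 + 0.6667)Ma, so a = g sinθ/(1 + 0.6667) = (9.81) sin 38.0° / 1.667 = 3.624 m/s².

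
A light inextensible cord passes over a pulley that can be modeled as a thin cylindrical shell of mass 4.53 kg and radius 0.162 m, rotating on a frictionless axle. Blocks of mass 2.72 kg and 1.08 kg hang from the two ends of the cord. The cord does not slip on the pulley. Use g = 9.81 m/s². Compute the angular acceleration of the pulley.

α ≈ 11.9 rad/s²

I = MR² = (4.53)(0.162)² = 0.1189 kg·m².
Heavier block: m₁g − T₁ = m₁a. Lighter block: T₂ − m₂g = m₂a.
Pulley: (T₁ − T₂)R = Iα = I(a/R), so T₁ − T₂ = (I/R²)a = 1·M_p a = 4.530·a.
Adding the three: (m₁ − m₂)g = (m₁ + m₂ + 4.530)a, so a = (2.72 − 1.08)(9.81)/(2.72 + 1.08 + 4.530) = 1.931 m/s².
α = a/R = 1.931/0.162 = 11.92 rad/s².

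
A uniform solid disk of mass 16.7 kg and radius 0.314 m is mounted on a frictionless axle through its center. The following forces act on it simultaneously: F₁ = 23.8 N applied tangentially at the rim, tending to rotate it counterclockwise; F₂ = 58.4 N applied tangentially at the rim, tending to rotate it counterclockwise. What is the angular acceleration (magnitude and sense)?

I = ½MR² = (1/2)(16.7)(0.314)² = 0.8233 kg·m².
Taking counterclockwise as positive: τ₁ = +(23.8)(0.314) = +7.473 N·m; τ₂ = +(58.4)(0.314) = +18.34 N·m.
Net torque τ = 25.81 N·m.
α = τ/I = 25.81/0.8233 = 31.35 rad/s².

α ≈ 31.4 rad/s², counterclockwise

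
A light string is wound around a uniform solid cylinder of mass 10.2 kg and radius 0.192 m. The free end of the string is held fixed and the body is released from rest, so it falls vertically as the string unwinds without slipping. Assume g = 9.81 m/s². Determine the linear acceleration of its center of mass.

a ≈ 6.54 m/s²

Translation: Mg − T = Ma. Rotation about the center: TR = Iα with I = ½MR².
With a = αR: T = (I/R²)a = (1/2)M a, so Mg = (1 + 0.5000)Ma.
a = g/(1 + 0.5000) = 9.81/1.500 = 6.540 m/s².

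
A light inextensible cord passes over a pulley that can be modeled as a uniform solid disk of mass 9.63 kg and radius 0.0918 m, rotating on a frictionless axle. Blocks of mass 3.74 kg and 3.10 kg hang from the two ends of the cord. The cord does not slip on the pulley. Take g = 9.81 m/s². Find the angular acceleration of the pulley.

I = ½MR² = (1/2)(9.63)(0.0918)² = 0.04058 kg·m².
Heavier block: m₁g − T₁ = m₁a. Lighter block: T₂ − m₂g = m₂a.
Pulley: (T₁ − T₂)R = Iα = I(a/R), so T₁ − T₂ = (I/R²)a = (1/2)M_p a = 4.815·a.
Adding the three: (m₁ − m₂)g = (m₁ + m₂ + 4.815)a, so a = (3.74 − 3.10)(9.81)/(3.74 + 3.10 + 4.815) = 0.5387 m/s².
α = a/R = 0.5387/0.0918 = 5.868 rad/s².

α ≈ 5.87 rad/s²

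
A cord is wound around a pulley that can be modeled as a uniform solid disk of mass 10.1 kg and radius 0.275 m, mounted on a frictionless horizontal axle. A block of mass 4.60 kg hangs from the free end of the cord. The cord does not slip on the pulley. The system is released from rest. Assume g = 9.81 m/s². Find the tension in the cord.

I = ½MR² = (1/2)(10.1)(0.275)² = 0.3819 kg·m².
Block: mg − T = ma. Pulley: TR = Iα. No-slip: a = αR, so T = (I/R²)a = 5.050·a.
Then mg = (m + 5.050)a, so a = (4.60)(9.81)/(4.60 + 5.050) = 4.676 m/s².
T = 5.050·a = 23.62 N.

T ≈ 23.6 N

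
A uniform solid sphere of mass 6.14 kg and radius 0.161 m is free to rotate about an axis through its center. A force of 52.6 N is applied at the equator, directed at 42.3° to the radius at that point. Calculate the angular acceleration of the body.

α ≈ 89.5 rad/s²

I = (2/5)MR² = (2/5)(6.14)(0.161)² = 0.06366 kg·m².
Only the tangential component produces torque: τ = F R sinθ = (52.6)(0.161) sin 42.3° = 5.699 N·m.
From τ = Iα: α = 5.699/0.06366 = 89.53 rad/s².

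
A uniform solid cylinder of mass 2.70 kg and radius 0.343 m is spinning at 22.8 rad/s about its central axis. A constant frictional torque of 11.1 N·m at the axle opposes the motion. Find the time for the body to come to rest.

I = ½MR² = (1/2)(2.70)(0.343)² = 0.1588 kg·m².
The net torque has magnitude 11.1 N·m, opposing ω.
|α| = τ/I = 11.10/0.1588 = 69.89 rad/s² (deceleration).
0 = ω₀ − |α|t ⇒ t = ω₀/|α| = 22.8/69.89 = 0.3262 s.

t ≈ 0.326 s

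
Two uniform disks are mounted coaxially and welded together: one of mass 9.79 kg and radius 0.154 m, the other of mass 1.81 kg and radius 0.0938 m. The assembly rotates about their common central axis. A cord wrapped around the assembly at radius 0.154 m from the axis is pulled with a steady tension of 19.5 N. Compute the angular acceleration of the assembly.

I = ½M₁R₁² + ½M₂R₂² = ½(9.79)(0.154)² + ½(1.81)(0.0938)² = 0.1241 kg·m².
τ = F r = (19.5)(0.154) = 3.003 N·m.
α = τ/I = 3.003/0.1241 = 24.21 rad/s².

α ≈ 24.2 rad/s²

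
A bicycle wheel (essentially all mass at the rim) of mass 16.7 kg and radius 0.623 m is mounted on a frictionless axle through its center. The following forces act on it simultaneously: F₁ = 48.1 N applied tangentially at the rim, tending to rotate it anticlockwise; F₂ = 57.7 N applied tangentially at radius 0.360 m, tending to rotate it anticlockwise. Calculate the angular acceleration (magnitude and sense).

I = MR² = (16.7)(0.623)² = 6.482 kg·m².
Taking anticlockwise as positive: τ₁ = +(48.1)(0.623) = +29.97 N·m; τ₂ = +(57.7)(0.360) = +20.77 N·m.
Net torque τ = 50.74 N·m.
α = τ/I = 50.74/6.482 = 7.828 rad/s².

α ≈ 7.83 rad/s², anticlockwise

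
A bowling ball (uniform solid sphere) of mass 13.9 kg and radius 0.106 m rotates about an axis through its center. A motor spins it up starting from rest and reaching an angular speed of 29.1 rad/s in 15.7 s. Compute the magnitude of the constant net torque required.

τ ≈ 0.116 N·m

I = (2/5)MR² = (2/5)(13.9)(0.106)² = 0.06247 kg·m².
α = Δω/Δt = (29.1 − 0)/15.7 = 1.854 rad/s².
τ = Iα = (0.06247)(1.854) = 0.1158 N·m.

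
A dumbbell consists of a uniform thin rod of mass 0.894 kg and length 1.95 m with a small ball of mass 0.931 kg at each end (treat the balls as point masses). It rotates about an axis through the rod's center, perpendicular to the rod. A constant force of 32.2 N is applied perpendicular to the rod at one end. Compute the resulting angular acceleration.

α ≈ 15.3 rad/s²

I_rod = (1/12)ML² = (1/12)(0.894)(1.95)² = 0.2833 kg·m².
I_balls = 2·m·(L/2)² = 2(0.931)(0.9750)² = 1.770 kg·m².
Total I = 2.053 kg·m².
τ = F·(L/2) = (32.2)(0.975) = 31.40 N·m.
α = τ/I = 31.40/2.053 = 15.29 rad/s².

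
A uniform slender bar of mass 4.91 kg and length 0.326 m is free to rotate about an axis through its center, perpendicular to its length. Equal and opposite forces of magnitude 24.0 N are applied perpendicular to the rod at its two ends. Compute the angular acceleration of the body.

I = (1/12)ML² = (1/12)(4.91)(0.326)² = 0.04348 kg·m².
The couple gives τ = F·(L/2) + F·(L/2) = F L = (24.0)(0.326) = 7.824 N·m.
Newton's second law for rotation, τ = Iα, gives α = τ/I = 7.824/0.04348 = 179.9 rad/s².

α ≈ 180 rad/s²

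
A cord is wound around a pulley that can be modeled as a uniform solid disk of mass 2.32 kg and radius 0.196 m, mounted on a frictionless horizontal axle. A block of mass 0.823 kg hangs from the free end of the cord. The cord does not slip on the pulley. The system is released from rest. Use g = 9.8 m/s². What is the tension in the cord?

I = ½MR² = (1/2)(2.32)(0.196)² = 0.04456 kg·m².
Block: mg − T = ma. Pulley: TR = Iα. No-slip: a = αR, so T = (I/R²)a = 1.160·a.
Then mg = (m + 1.160)a, so a = (0.823)(9.8)/(0.823 + 1.160) = 4.067 m/s².
T = 1.160·a = 4.718 N.

T ≈ 4.72 N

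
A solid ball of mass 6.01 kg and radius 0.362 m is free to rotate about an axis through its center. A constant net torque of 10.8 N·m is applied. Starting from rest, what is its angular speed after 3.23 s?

ω ≈ 111 rad/s

I = (2/5)MR² = (2/5)(6.01)(0.362)² = 0.3150 kg·m².
α = τ/I = 10.8/0.3150 = 34.28 rad/s².
ω = ω₀ + αt = 0 + (34.28)(3.23) = 110.7 rad/s.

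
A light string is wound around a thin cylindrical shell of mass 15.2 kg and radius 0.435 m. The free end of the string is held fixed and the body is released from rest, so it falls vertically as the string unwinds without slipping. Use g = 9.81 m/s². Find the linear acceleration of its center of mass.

Translation: Mg − T = Ma. Rotation about the center: TR = Iα with I = MR².
With a = αR: T = (I/R²)a = M a, so Mg = (1 + 1.000)Ma.
a = g/(1 + 1.000) = 9.81/2.000 = 4.905 m/s².

a ≈ 4.91 m/s²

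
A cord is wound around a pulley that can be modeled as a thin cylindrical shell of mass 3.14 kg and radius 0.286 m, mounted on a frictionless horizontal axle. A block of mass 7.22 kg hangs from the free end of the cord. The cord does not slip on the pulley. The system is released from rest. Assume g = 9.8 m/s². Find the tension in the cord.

I = MR² = (3.14)(0.286)² = 0.2568 kg·m².
Block: mg − T = ma. Pulley: TR = Iα. No-slip: a = αR, so T = (I/R²)a = 3.140·a.
Then mg = (m + 3.140)a, so a = (7.22)(9.8)/(7.22 + 3.140) = 6.830 m/s².
T = 3.140·a = 21.45 N.

T ≈ 21.4 N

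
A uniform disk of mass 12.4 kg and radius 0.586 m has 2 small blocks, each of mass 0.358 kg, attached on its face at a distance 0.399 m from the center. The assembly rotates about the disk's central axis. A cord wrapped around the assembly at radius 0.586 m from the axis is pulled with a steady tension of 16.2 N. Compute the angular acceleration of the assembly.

I_disk = ½MR² = ½(12.4)(0.586)² = 2.129 kg·m².
I_blocks = 2·m·r² = 2(0.358)(0.399)² = 0.1140 kg·m².
Total I = 2.243 kg·m².
τ = F r = (16.2)(0.586) = 9.493 N·m.
α = τ/I = 9.493/2.243 = 4.232 rad/s².

α ≈ 4.23 rad/s²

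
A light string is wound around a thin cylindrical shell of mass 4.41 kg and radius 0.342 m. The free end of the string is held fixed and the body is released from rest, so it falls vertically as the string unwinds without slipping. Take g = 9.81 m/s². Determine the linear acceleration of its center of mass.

a ≈ 4.91 m/s²

Translation: Mg − T = Ma. Rotation about the center: TR = Iα with I = MR².
With a = αR: T = (I/R²)a = M a, so Mg = (1 + 1.000)Ma.
a = g/(1 + 1.000) = 9.81/2.000 = 4.905 m/s².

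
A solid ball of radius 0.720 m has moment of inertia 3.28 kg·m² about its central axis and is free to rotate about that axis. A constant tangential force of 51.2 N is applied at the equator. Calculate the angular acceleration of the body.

α ≈ 11.2 rad/s²

τ = F R = (51.2)(0.720) = 36.86 N·m.
From τ = Iα: α = 36.86/3.280 = 11.24 rad/s².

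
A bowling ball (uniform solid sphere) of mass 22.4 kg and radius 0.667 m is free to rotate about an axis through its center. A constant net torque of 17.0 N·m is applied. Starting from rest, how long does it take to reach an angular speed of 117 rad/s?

I = (2/5)MR² = (2/5)(22.4)(0.667)² = 3.986 kg·m².
α = τ/I = 17.0/3.986 = 4.265 rad/s².
ω = αt ⇒ t = ω/α = 117/4.265 = 27.43 s.

t ≈ 27.4 s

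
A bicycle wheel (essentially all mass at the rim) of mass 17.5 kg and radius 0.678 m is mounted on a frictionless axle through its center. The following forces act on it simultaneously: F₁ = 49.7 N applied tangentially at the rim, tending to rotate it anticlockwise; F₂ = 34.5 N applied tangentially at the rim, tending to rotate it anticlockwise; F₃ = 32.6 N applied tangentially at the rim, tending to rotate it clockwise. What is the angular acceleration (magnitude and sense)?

α ≈ 4.35 rad/s², anticlockwise

I = MR² = (17.5)(0.678)² = 8.044 kg·m².
Taking anticlockwise as positive: τ₁ = +(49.7)(0.678) = +33.70 N·m; τ₂ = +(34.5)(0.678) = +23.39 N·m; τ₃ = −(32.6)(0.678) = −22.10 N·m.
Net torque τ = 34.98 N·m.
α = τ/I = 34.98/8.044 = 4.349 rad/s².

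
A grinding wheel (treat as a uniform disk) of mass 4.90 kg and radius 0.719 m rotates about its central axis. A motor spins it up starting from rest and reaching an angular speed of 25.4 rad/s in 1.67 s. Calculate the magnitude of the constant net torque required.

τ ≈ 19.3 N·m

I = ½MR² = (1/2)(4.90)(0.719)² = 1.267 kg·m².
α = Δω/Δt = (25.4 − 0)/1.67 = 15.21 rad/s².
τ = Iα = (1.267)(15.21) = 19.26 N·m.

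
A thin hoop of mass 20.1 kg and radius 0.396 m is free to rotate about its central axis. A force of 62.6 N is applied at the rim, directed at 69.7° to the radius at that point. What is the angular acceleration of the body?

I = MR² = (20.1)(0.396)² = 3.152 kg·m².
Only the tangential component produces torque: τ = F R sinθ = (62.6)(0.396) sin 69.7° = 23.25 N·m.
Newton's second law for rotation, τ = Iα, gives α = τ/I = 23.25/3.152 = 7.376 rad/s².

α ≈ 7.38 rad/s²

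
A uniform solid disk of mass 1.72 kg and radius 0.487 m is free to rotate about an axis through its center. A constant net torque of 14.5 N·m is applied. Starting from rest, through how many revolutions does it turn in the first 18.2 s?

I = ½MR² = (1/2)(1.72)(0.487)² = 0.2040 kg·m².
α = τ/I = 14.5/0.2040 = 71.09 rad/s².
θ = ½αt² = ½(71.09)(18.2)² = 11770 rad.
Revolutions = θ/(2π) = 1874.

≈ 1870 revolutions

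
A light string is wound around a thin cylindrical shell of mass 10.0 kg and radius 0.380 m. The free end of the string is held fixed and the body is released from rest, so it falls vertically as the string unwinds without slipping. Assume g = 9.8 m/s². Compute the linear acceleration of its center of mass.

a ≈ 4.90 m/s²

Translation: Mg − T = Ma. Rotation about the center: TR = Iα with I = MR².
With a = αR: T = (I/R²)a = M a, so Mg = (1 + 1.000)Ma.
a = g/(1 + 1.000) = 9.8/2.000 = 4.900 m/s².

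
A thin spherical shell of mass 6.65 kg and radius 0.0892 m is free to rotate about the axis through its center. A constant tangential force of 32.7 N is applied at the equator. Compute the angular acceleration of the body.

I = (2/3)MR² = (2/3)(6.65)(0.0892)² = 0.03527 kg·m².
τ = F R = (32.7)(0.0892) = 2.917 N·m.
Newton's second law for rotation, τ = Iα, gives α = τ/I = 2.917/0.03527 = 82.69 rad/s².

α ≈ 82.7 rad/s²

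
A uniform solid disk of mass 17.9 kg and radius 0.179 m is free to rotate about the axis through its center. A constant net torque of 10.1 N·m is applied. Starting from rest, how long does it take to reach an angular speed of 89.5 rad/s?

t ≈ 2.54 s

I = ½MR² = (1/2)(17.9)(0.179)² = 0.2868 kg·m².
α = τ/I = 10.1/0.2868 = 35.22 rad/s².
ω = αt ⇒ t = ω/α = 89.5/35.22 = 2.541 s.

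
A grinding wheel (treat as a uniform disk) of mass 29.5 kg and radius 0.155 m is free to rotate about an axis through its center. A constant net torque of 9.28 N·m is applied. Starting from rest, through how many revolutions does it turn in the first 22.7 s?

I = ½MR² = (1/2)(29.5)(0.155)² = 0.3544 kg·m².
α = τ/I = 9.28/0.3544 = 26.19 rad/s².
θ = ½αt² = ½(26.19)(22.7)² = 6747 rad.
Revolutions = θ/(2π) = 1074.

≈ 1070 revolutions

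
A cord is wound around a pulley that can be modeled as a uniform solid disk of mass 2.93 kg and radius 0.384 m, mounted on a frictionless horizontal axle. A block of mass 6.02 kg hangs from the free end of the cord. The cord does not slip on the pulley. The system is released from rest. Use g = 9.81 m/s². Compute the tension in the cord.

T ≈ 11.6 N

I = ½MR² = (1/2)(2.93)(0.384)² = 0.2160 kg·m².
Block: mg − T = ma. Pulley: TR = Iα. No-slip: a = αR, so T = (I/R²)a = 1.465·a.
Then mg = (m + 1.465)a, so a = (6.02)(9.81)/(6.02 + 1.465) = 7.890 m/s².
T = 1.465·a = 11.56 N.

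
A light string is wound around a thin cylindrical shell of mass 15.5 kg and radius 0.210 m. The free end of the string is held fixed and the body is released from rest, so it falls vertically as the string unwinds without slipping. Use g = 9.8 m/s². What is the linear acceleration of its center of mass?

Translation: Mg − T = Ma. Rotation about the center: TR = Iα with I = MR².
With a = αR: T = (I/R²)a = M a, so Mg = (1 + 1.000)Ma.
a = g/(1 + 1.000) = 9.8/2.000 = 4.900 m/s².

a ≈ 4.90 m/s²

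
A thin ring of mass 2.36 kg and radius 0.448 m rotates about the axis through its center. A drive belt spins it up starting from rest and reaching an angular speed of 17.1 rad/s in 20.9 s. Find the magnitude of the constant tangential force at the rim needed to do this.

I = MR² = (2.36)(0.448)² = 0.4737 kg·m².
α = Δω/Δt = (17.1 − 0)/20.9 = 0.8182 rad/s².
The required torque is τ = Iα = (0.4737)(0.8182) = 0.3875 N·m.
A tangential force at the rim gives τ = FR, so F = τ/R = 0.3875/0.448 = 0.8650 N.

F ≈ 0.865 N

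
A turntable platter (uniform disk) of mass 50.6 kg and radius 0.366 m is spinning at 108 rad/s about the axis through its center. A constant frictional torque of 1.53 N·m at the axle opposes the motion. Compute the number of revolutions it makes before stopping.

I = ½MR² = (1/2)(50.6)(0.366)² = 3.389 kg·m².
The net torque has magnitude 1.53 N·m, opposing ω.
|α| = τ/I = 1.530/3.389 = 0.4514 rad/s² (deceleration).
ω² = ω₀² − 2|α|θ with ω = 0 ⇒ θ = ω₀²/(2|α|) = 12920 rad = 2056 rev.

≈ 2060 revolutions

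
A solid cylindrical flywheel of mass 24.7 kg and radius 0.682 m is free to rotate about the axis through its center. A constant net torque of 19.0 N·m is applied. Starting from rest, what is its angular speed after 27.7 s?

I = ½MR² = (1/2)(24.7)(0.682)² = 5.744 kg·m².
α = τ/I = 19.0/5.744 = 3.308 rad/s².
ω = ω₀ + αt = 0 + (3.308)(27.7) = 91.62 rad/s.

ω ≈ 91.6 rad/s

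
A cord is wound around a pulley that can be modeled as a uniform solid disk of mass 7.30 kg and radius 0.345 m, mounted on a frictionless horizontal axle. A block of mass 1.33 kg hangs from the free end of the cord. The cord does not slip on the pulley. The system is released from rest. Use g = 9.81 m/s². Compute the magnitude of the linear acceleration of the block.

a ≈ 2.62 m/s²

I = ½MR² = (1/2)(7.30)(0.345)² = 0.4344 kg·m².
Block: mg − T = ma. Pulley: TR = Iα. No-slip: a = αR, so T = (I/R²)a = 3.650·a.
Then mg = (m + 3.650)a, so a = (1.33)(9.81)/(1.33 + 3.650) = 2.620 m/s².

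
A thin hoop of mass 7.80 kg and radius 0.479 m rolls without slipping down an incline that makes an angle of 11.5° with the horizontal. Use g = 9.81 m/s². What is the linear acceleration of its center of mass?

Translation along the incline: Mg sinθ − f = Ma.
Rotation about the center: fR = Iα with I = MR². No-slip gives a = αR, so f = (I/R²)a = M a.
Substituting: Mg sinθ = (1 + 1.000)Ma, so a = g sinθ/(1 + 1.000) = (9.81) sin 11.5° / 2.000 = 0.9779 m/s².

a ≈ 0.978 m/s²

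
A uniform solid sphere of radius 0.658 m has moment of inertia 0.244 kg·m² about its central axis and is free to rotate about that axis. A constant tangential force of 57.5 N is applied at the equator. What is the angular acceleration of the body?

α ≈ 155 rad/s²

τ = F R = (57.5)(0.658) = 37.84 N·m.
Newton's second law for rotation, τ = Iα, gives α = τ/I = 37.84/0.2440 = 155.1 rad/s².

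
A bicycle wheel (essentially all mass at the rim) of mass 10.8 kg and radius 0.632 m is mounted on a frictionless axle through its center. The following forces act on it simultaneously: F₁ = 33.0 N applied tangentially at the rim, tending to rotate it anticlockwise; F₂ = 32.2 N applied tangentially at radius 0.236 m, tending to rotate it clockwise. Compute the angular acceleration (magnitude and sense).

α ≈ 3.07 rad/s², anticlockwise

I = MR² = (10.8)(0.632)² = 4.314 kg·m².
Taking anticlockwise as positive: τ₁ = +(33.0)(0.632) = +20.86 N·m; τ₂ = −(32.2)(0.236) = −7.599 N·m.
Net torque τ = 13.26 N·m.
α = τ/I = 13.26/4.314 = 3.073 rad/s².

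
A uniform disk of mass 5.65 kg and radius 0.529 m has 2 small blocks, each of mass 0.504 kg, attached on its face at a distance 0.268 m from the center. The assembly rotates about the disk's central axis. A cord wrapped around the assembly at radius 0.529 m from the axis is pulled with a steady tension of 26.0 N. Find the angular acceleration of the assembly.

α ≈ 15.9 rad/s²

I_disk = ½MR² = ½(5.65)(0.529)² = 0.7906 kg·m².
I_blocks = 2·m·r² = 2(0.504)(0.268)² = 0.07240 kg·m².
Total I = 0.8629 kg·m².
τ = F r = (26.0)(0.529) = 13.75 N·m.
α = τ/I = 13.75/0.8629 = 15.94 rad/s².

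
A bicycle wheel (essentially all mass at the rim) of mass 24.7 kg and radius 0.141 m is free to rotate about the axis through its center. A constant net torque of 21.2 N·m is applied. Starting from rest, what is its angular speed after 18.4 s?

ω ≈ 794 rad/s

I = MR² = (24.7)(0.141)² = 0.4911 kg·m².
α = τ/I = 21.2/0.4911 = 43.17 rad/s².
ω = ω₀ + αt = 0 + (43.17)(18.4) = 794.4 rad/s.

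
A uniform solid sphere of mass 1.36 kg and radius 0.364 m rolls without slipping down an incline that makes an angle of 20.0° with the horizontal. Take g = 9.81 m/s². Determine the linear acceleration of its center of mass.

a ≈ 2.40 m/s²

Translation along the incline: Mg sinθ − f = Ma.
Rotation about the center: fR = Iα with I = (2/5)MR². No-slip gives a = αR, so f = (I/R²)a = (2/5)M a.
Substituting: Mg sinθ = (1 + 0.4000)Ma, so a = g sinθ/(1 + 0.4000) = (9.81) sin 20.0° / 1.400 = 2.397 m/s².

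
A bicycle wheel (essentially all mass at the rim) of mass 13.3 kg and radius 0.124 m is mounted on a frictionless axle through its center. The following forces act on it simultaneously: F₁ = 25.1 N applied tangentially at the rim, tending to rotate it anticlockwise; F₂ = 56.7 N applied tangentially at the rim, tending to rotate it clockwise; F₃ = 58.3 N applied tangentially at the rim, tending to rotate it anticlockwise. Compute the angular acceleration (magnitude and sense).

I = MR² = (13.3)(0.124)² = 0.2045 kg·m².
Taking anticlockwise as positive: τ₁ = +(25.1)(0.124) = +3.112 N·m; τ₂ = −(56.7)(0.124) = −7.031 N·m; τ₃ = +(58.3)(0.124) = +7.229 N·m.
Net torque τ = 3.311 N·m.
α = τ/I = 3.311/0.2045 = 16.19 rad/s².

α ≈ 16.2 rad/s², anticlockwise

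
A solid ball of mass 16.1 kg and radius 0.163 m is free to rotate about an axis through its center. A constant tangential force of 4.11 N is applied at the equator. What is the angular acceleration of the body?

α ≈ 3.92 rad/s²

I = (2/5)MR² = (2/5)(16.1)(0.163)² = 0.1711 kg·m².
τ = F R = (4.11)(0.163) = 0.6699 N·m.
Newton's second law for rotation, τ = Iα, gives α = τ/I = 0.6699/0.1711 = 3.915 rad/s².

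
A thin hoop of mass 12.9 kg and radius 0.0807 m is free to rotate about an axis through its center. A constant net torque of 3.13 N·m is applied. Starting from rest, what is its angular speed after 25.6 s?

I = MR² = (12.9)(0.0807)² = 0.08401 kg·m².
α = τ/I = 3.13/0.08401 = 37.26 rad/s².
ω = ω₀ + αt = 0 + (37.26)(25.6) = 953.8 rad/s.

ω ≈ 954 rad/s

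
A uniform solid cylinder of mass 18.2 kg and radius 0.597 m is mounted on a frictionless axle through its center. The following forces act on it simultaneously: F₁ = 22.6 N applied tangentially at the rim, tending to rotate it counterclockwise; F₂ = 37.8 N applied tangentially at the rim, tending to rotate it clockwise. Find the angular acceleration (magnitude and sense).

I = ½MR² = (1/2)(18.2)(0.597)² = 3.243 kg·m².
Taking counterclockwise as positive: τ₁ = +(22.6)(0.597) = +13.49 N·m; τ₂ = −(37.8)(0.597) = −22.57 N·m.
Net torque τ = -9.074 N·m.
α = τ/I = -9.074/3.243 = -2.798 rad/s².

α ≈ 2.80 rad/s², clockwise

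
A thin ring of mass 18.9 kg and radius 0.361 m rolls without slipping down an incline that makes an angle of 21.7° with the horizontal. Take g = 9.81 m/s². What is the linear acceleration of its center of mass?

a ≈ 1.81 m/s²

Translation along the incline: Mg sinθ − f = Ma.
Rotation about the center: fR = Iα with I = MR². No-slip gives a = αR, so f = (I/R²)a = M a.
Substituting: Mg sinθ = (1 + 1.000)Ma, so a = g sinθ/(1 + 1.000) = (9.81) sin 21.7° / 2.000 = 1.814 m/s².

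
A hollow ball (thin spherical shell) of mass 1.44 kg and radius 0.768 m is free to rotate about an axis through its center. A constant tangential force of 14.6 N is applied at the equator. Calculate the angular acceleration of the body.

α ≈ 19.8 rad/s²

I = (2/3)MR² = (2/3)(1.44)(0.768)² = 0.5662 kg·m².
τ = F R = (14.6)(0.768) = 11.21 N·m.
From τ = Iα: α = 11.21/0.5662 = 19.80 rad/s².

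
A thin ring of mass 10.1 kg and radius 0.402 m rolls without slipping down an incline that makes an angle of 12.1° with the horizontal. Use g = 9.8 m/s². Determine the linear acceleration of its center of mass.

Translation along the incline: Mg sinθ − f = Ma.
Rotation about the center: fR = Iα with I = MR². No-slip gives a = αR, so f = (I/R²)a = M a.
Substituting: Mg sinθ = (1 + 1.000)Ma, so a = g sinθ/(1 + 1.000) = (9.8) sin 12.1° / 2.000 = 1.027 m/s².

a ≈ 1.03 m/s²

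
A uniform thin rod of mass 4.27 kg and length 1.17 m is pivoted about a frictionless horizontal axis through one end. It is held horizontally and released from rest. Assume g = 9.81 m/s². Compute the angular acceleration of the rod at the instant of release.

About the pivot, I = (1/3)ML² = (1/3)(4.27)(1.17)² = 1.948 kg·m².
The weight acts at the center, a distance L/2 = 0.5850 m from the pivot; τ = Mg(L/2) = 24.50 N·m.
α = τ/I = 24.50/1.948 = 12.58 rad/s².
(Equivalently α = (3g/(2L)) = 12.58 rad/s².)

α ≈ 12.6 rad/s²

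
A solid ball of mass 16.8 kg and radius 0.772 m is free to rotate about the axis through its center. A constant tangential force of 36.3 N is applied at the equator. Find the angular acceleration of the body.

α ≈ 7.00 rad/s²

I = (2/5)MR² = (2/5)(16.8)(0.772)² = 4.005 kg·m².
τ = F R = (36.3)(0.772) = 28.02 N·m.
From τ = Iα: α = 28.02/4.005 = 6.997 rad/s².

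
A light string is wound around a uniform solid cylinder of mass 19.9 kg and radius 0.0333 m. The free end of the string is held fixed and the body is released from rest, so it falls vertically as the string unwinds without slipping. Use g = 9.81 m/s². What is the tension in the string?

Translation: Mg − T = Ma. Rotation about the center: TR = Iα with I = ½MR².
With a = αR: T = (I/R²)a = (1/2)M a, so Mg = (1 + 0.5000)Ma.
a = g/(1 + 0.5000) = 9.81/1.500 = 6.540 m/s².
T = 0.5000·M·a = (0.5000)(19.9)(6.540) = 65.07 N.

T ≈ 65.1 N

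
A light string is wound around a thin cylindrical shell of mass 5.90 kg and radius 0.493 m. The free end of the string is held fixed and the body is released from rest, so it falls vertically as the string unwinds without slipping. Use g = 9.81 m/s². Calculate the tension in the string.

Translation: Mg − T = Ma. Rotation about the center: TR = Iα with I = MR².
With a = αR: T = (I/R²)a = M a, so Mg = (1 + 1.000)Ma.
a = g/(1 + 1.000) = 9.81/2.000 = 4.905 m/s².
T = 1.000·M·a = (1.000)(5.90)(4.905) = 28.94 N.

T ≈ 28.9 N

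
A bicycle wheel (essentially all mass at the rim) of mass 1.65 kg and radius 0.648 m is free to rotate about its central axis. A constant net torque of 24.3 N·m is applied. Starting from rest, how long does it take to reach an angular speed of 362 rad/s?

I = MR² = (1.65)(0.648)² = 0.6928 kg·m².
α = τ/I = 24.3/0.6928 = 35.07 rad/s².
ω = αt ⇒ t = ω/α = 362/35.07 = 10.32 s.

t ≈ 10.3 s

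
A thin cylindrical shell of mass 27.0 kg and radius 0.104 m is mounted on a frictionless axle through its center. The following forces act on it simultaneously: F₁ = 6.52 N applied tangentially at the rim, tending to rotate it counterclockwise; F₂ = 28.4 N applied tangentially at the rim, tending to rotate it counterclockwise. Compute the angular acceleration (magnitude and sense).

I = MR² = (27.0)(0.104)² = 0.2920 kg·m².
Taking counterclockwise as positive: τ₁ = +(6.52)(0.104) = +0.6781 N·m; τ₂ = +(28.4)(0.104) = +2.954 N·m.
Net torque τ = 3.632 N·m.
α = τ/I = 3.632/0.2920 = 12.44 rad/s².

α ≈ 12.4 rad/s², counterclockwise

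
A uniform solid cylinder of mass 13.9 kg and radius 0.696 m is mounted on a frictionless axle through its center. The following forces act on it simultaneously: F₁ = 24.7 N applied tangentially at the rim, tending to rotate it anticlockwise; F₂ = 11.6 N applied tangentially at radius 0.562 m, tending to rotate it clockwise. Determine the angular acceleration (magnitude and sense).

α ≈ 3.17 rad/s², anticlockwise

I = ½MR² = (1/2)(13.9)(0.696)² = 3.367 kg·m².
Taking anticlockwise as positive: τ₁ = +(24.7)(0.696) = +17.19 N·m; τ₂ = −(11.6)(0.562) = −6.519 N·m.
Net torque τ = 10.67 N·m.
α = τ/I = 10.67/3.367 = 3.170 rad/s².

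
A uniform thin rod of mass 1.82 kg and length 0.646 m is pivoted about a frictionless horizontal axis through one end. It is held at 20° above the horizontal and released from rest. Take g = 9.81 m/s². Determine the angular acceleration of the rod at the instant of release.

α ≈ 21.4 rad/s²

About the pivot, I = (1/3)ML² = (1/3)(1.82)(0.646)² = 0.2532 kg·m².
The weight acts at the center, a distance L/2 = 0.3230 m from the pivot; τ = Mg(L/2) cos 20° = 5.419 N·m.
α = τ/I = 5.419/0.2532 = 21.40 rad/s².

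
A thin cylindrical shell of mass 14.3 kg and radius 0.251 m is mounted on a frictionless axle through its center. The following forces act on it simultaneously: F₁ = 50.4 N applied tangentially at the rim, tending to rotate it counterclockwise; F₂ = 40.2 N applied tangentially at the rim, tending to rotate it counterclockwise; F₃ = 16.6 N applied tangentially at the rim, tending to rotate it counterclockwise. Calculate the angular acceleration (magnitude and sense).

I = MR² = (14.3)(0.251)² = 0.9009 kg·m².
Taking counterclockwise as positive: τ₁ = +(50.4)(0.251) = +12.65 N·m; τ₂ = +(40.2)(0.251) = +10.09 N·m; τ₃ = +(16.6)(0.251) = +4.167 N·m.
Net torque τ = 26.91 N·m.
α = τ/I = 26.91/0.9009 = 29.87 rad/s².

α ≈ 29.9 rad/s², counterclockwise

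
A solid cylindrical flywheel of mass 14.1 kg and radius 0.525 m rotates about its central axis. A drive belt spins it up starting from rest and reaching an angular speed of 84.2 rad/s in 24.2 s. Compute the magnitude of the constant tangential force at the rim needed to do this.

F ≈ 12.9 N

I = ½MR² = (1/2)(14.1)(0.525)² = 1.943 kg·m².
α = Δω/Δt = (84.2 − 0)/24.2 = 3.479 rad/s².
The required torque is τ = Iα = (1.943)(3.479) = 6.761 N·m.
A tangential force at the rim gives τ = FR, so F = τ/R = 6.761/0.525 = 12.88 N.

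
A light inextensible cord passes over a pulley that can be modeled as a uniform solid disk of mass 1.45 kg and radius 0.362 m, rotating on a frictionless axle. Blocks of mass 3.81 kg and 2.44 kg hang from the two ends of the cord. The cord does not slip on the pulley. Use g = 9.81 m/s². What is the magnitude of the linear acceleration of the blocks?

a ≈ 1.93 m/s²

I = ½MR² = (1/2)(1.45)(0.362)² = 0.09501 kg·m².
Heavier block: m₁g − T₁ = m₁a. Lighter block: T₂ − m₂g = m₂a.
Pulley: (T₁ − T₂)R = Iα = I(a/R), so T₁ − T₂ = (I/R²)a = (1/2)M_p a = 0.7250·a.
Adding the three: (m₁ − m₂)g = (m₁ + m₂ + 0.7250)a, so a = (3.81 − 2.44)(9.81)/(3.81 + 2.44 + 0.7250) = 1.927 m/s².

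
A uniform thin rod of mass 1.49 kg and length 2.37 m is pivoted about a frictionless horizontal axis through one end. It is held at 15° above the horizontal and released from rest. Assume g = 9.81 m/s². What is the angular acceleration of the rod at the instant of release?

About the pivot, I = (1/3)ML² = (1/3)(1.49)(2.37)² = 2.790 kg·m².
The weight acts at the center, a distance L/2 = 1.185 m from the pivot; τ = Mg(L/2) cos 15° = 16.73 N·m.
α = τ/I = 16.73/2.790 = 5.997 rad/s².

α ≈ 6.00 rad/s²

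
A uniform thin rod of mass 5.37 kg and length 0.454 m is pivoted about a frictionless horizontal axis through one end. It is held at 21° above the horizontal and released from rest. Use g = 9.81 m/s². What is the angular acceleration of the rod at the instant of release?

About the pivot, I = (1/3)ML² = (1/3)(5.37)(0.454)² = 0.3689 kg·m².
The weight acts at the center, a distance L/2 = 0.2270 m from the pivot; τ = Mg(L/2) cos 21° = 11.16 N·m.
α = τ/I = 11.16/0.3689 = 30.26 rad/s².

α ≈ 30.3 rad/s²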